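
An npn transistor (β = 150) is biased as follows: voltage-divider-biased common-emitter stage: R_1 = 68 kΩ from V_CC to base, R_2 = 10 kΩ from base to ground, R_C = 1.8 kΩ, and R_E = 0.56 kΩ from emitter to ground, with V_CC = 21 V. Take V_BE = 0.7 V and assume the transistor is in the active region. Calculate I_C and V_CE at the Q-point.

I_C ≈ 3.2 mA, V_CE ≈ 13 V

Thevenize the base divider: V_Th = V_CC·R_2/(R_1+R_2) = 21×10/78 = 2.69 V, R_Th = R_1‖R_2 = 8.72 kΩ.
Base-emitter loop: V_Th = I_B·R_Th + V_BE + (β+1)I_B·R_E, so I_B = (2.69 − 0.7) / (8.72 + 151×0.56) = 0.0214 mA.
I_C = β·I_B = 150×0.0214 = 3.2 mA, and I_E = (β+1)I_B = 3.23 mA.
V_CE = V_CC − I_C·R_C − I_E·R_E = 21 − 3.2×1.8 − 3.23×0.56 = 13.4 V.
V_CE = 13.4 V > 0.2 V confirms active-region operation.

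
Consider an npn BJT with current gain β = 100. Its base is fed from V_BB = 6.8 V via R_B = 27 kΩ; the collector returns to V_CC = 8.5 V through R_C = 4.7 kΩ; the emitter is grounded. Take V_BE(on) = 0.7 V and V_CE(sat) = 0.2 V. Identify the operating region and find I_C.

saturation; I_C ≈ 1.8 mA

Assume active: I_B = (6.8 − 0.7)/27 = 0.226 mA, giving I_C = β·I_B = 22.6 mA.
But then V_CE = 8.5 − 22.6×4.7 = -97.7 V < V_CE(sat) = 0.2 V — impossible in the active region.
So the transistor is saturated. With V_CE = 0.2 V, I_C = (V_CC − 0.2)/R_C = 8.3/4.7 = 1.77 mA.
Check: β·I_B = 22.6 mA > I_C = 1.77 mA, confirming saturation.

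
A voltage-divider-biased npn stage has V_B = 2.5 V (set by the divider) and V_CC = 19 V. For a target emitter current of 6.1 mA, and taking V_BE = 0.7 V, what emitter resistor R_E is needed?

R_E ≈ 0.3 kΩ

V_E = V_B − V_BE = 2.5 − 0.7 = 1.8 V.
R_E = V_E / I_E = 1.8 / 6.1 = 0.295 kΩ.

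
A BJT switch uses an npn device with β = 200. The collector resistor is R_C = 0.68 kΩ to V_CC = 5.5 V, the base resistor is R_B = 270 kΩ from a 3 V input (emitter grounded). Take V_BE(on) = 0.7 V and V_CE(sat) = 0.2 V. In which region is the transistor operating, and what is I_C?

Assume active. Base-emitter loop: I_B = (V_BB − V_BE)/R_B = (3 − 0.7)/270 = 0.00852 mA.
I_C = β·I_B = 200×0.00852 = 1.7 mA.
V_CE = V_CC − I_C·R_C = 5.5 − 1.7×0.68 = 4.34 V > V_CE(sat), so the active-region assumption holds.

active; I_C ≈ 1.7 mA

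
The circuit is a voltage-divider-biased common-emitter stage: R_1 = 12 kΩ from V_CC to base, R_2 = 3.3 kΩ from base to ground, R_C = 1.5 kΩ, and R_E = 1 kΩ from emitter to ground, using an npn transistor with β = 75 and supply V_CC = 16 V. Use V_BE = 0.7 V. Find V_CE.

V_CE ≈ 9.4 V

Thevenize the base divider: V_Th = V_CC·R_2/(R_1+R_2) = 16×3.3/15.3 = 3.45 V, R_Th = R_1‖R_2 = 2.59 kΩ.
Base-emitter loop: V_Th = I_B·R_Th + V_BE + (β+1)I_B·R_E, so I_B = (3.45 − 0.7) / (2.59 + 76×1) = 0.035 mA.
I_C = β·I_B = 75×0.035 = 2.63 mA, and I_E = (β+1)I_B = 2.66 mA.
V_CE = V_CC − I_C·R_C − I_E·R_E = 16 − 2.63×1.5 − 2.66×1 = 9.4 V.
V_CE = 9.4 V > 0.2 V confirms active-region operation.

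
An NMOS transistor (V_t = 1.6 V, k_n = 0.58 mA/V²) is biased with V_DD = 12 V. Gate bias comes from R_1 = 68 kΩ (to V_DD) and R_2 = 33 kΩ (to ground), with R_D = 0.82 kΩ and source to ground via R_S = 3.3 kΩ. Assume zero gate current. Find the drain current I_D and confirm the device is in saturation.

V_G = V_DD·R_2/(R_1+R_2) = 12×33/101 = 3.92 V.
Assume saturation: I_D = (k_n/2)(V_GS − V_t)² with V_GS = V_G − I_D·R_S = 3.92 − 3.3·I_D.
Substituting gives 3.16·I_D² − 5.44·I_D + 1.56 = 0, with roots I_D = 0.364 or 1.36 mA.
The root I_D = 1.36 mA gives V_GS = -0.565 V ≤ V_t, so take I_D = 0.364 mA.
Then V_GS = 2.72 V and V_DS = V_DD − I_D(R_D+R_S) = 12 − 0.364×4.12 = 10.5 V.
Saturation requires V_DS ≥ V_GS − V_t = 1.12 V; 10.5 ≥ 1.12 ✓.

I_D ≈ 0.36 mA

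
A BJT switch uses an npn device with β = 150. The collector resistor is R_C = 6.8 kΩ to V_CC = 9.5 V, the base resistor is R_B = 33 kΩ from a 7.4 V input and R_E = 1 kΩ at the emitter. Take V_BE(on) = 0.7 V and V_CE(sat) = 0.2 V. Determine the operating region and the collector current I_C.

Assume active: I_B = (7.4 − 0.7)/(33 + 151×1) = 0.0364 mA, I_C = β·I_B = 5.46 mA.
Then V_CE = 9.5 − 5.46×6.8 − 5.5×1 = -33.1 V < 0.2 V — the active assumption fails.
Re-solve with V_CE = 0.2 V. KCL at the emitter: V_E/R_E = (V_BB−0.7−V_E)/R_B + (V_CC−0.2−V_E)/R_C, giving V_E = 1.33 V.
I_C = (V_CC − 0.2 − V_E)/R_C = (9.3 − 1.33)/6.8 = 1.17 mA.
Check: I_B = (6.7 − 1.33)/33 = 0.163 mA, and β·I_B = 24.4 mA > I_C, confirming saturation.

saturation; I_C ≈ 1.2 mA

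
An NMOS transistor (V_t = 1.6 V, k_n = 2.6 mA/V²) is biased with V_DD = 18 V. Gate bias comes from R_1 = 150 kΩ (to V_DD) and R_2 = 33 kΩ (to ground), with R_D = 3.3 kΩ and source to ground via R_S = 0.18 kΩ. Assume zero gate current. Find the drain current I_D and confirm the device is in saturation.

I_D ≈ 2.1 mA

V_G = V_DD·R_2/(R_1+R_2) = 18×33/183 = 3.25 V.
Assume saturation: I_D = (k_n/2)(V_GS − V_t)² with V_GS = V_G − I_D·R_S = 3.25 − 0.18·I_D.
Substituting gives 0.0421·I_D² − 1.77·I_D + 3.52 = 0, with roots I_D = 2.09 or 39.9 mA.
The root I_D = 39.9 mA gives V_GS = -3.94 V ≤ V_t, so take I_D = 2.09 mA.
Then V_GS = 2.87 V and V_DS = V_DD − I_D(R_D+R_S) = 18 − 2.09×3.48 = 10.7 V.
Saturation requires V_DS ≥ V_GS − V_t = 1.27 V; 10.7 ≥ 1.27 ✓.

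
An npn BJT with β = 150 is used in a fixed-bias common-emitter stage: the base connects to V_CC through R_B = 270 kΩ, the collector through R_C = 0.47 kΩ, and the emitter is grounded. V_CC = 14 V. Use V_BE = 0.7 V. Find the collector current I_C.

I_C ≈ 7.4 mA

Base loop: V_CC = I_B·R_B + V_BE, so I_B = (14 − 0.7)/270 kΩ = 0.0493 mA.
In the active region I_C = β·I_B = 150 × 0.0493 = 7.39 mA.
Collector loop: V_CE = V_CC − I_C·R_C = 14 − 7.39×0.47 = 10.5 V.
Since V_CE = 10.5 V > V_CE(sat) ≈ 0.2 V, the transistor is in the active region as assumed.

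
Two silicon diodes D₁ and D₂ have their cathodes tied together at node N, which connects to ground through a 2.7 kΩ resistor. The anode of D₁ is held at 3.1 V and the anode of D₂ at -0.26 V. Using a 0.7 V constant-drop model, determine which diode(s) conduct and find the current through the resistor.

Assume both conduct. Then node N would need to be at both 3.1−0.7 = 2.4 V and -0.26−0.7 = -0.96 V, which is impossible.
Assume only D₁ conducts: V_N = 3.1 − 0.7 = 2.4 V, so I_R = 2.4/2.7 = 0.889 mA.
Check D₂: its anode-to-cathode voltage is -0.26 − 2.4 = -2.66 V < 0.7 V, so it is off. The assumption is consistent.

Only D₁ conducts; I_R ≈ 0.89 mA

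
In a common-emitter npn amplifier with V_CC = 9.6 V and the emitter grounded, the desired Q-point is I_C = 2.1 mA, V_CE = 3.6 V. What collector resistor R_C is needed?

Collector loop: V_CC = I_C·R_C + V_CE.
R_C = (V_CC − V_CE)/I_C = (9.6 − 3.6)/2.1 = 2.86 kΩ.

R_C ≈ 2.9 kΩ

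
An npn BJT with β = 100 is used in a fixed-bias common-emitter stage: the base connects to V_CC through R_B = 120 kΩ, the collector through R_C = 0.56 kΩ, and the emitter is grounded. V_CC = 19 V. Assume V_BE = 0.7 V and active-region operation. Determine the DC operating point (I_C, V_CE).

I_C ≈ 15 mA, V_CE ≈ 10 V

Base loop: V_CC = I_B·R_B + V_BE, so I_B = (19 − 0.7)/120 kΩ = 0.152 mA.
In the active region I_C = β·I_B = 100 × 0.152 = 15.2 mA.
Collector loop: V_CE = V_CC − I_C·R_C = 19 − 15.2×0.56 = 10.5 V.
Since V_CE = 10.5 V > V_CE(sat) ≈ 0.2 V, the transistor is in the active region as assumed.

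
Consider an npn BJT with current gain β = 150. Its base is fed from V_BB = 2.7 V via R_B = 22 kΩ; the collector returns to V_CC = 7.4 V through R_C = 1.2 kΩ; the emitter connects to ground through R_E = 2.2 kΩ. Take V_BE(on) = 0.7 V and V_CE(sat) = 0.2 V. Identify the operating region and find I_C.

Assume active. Base-emitter loop: I_B = (V_BB − V_BE)/(R_B + (β+1)R_E) = (2.7 − 0.7)/(22 + 151×2.2) = 0.00565 mA.
I_C = β·I_B = 150×0.00565 = 0.847 mA.
V_CE = V_CC − I_C·R_C − I_E·R_E = 7.4 − 0.847×1.2 − 0.853×2.2 = 4.51 V > V_CE(sat), so the active-region assumption holds.

active; I_C ≈ 0.85 mA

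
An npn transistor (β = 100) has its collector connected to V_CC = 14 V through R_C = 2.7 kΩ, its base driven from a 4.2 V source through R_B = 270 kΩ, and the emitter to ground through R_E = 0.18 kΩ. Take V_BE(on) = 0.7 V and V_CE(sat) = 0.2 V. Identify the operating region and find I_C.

active; I_C ≈ 1.2 mA

Assume active. Base-emitter loop: I_B = (V_BB − V_BE)/(R_B + (β+1)R_E) = (4.2 − 0.7)/(270 + 101×0.18) = 0.0121 mA.
I_C = β·I_B = 100×0.0121 = 1.21 mA.
V_CE = V_CC − I_C·R_C − I_E·R_E = 14 − 1.21×2.7 − 1.23×0.18 = 10.5 V > V_CE(sat), so the active-region assumption holds.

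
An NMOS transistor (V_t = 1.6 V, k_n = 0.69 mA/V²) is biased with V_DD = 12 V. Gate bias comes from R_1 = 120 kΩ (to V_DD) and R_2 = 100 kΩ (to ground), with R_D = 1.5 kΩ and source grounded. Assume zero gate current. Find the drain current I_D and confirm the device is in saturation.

V_G = V_DD·R_2/(R_1+R_2) = 12×100/220 = 5.45 V. With the source grounded, V_GS = V_G = 5.45 V.
Assume saturation: I_D = (k_n/2)(V_GS − V_t)² = (0.69/2)×(5.45 − 1.6)² = 0.345×3.85² = 5.13 mA.
V_DS = V_DD − I_D·R_D = 12 − 5.13×1.5 = 4.31 V.
Saturation requires V_DS ≥ V_GS − V_t = 3.85 V; 4.31 ≥ 3.85 ✓.

I_D ≈ 5.1 mA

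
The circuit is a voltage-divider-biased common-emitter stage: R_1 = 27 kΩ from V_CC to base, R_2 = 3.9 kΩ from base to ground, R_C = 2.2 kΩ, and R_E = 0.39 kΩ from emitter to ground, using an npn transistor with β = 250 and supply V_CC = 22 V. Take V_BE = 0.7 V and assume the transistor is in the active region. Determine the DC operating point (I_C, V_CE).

I_C ≈ 5.1 mA, V_CE ≈ 8.7 V

Thevenize the base divider: V_Th = V_CC·R_2/(R_1+R_2) = 22×3.9/30.9 = 2.78 V, R_Th = R_1‖R_2 = 3.41 kΩ.
Base-emitter loop: V_Th = I_B·R_Th + V_BE + (β+1)I_B·R_E, so I_B = (2.78 − 0.7) / (3.41 + 251×0.39) = 0.0205 mA.
I_C = β·I_B = 250×0.0205 = 5.13 mA, and I_E = (β+1)I_B = 5.15 mA.
V_CE = V_CC − I_C·R_C − I_E·R_E = 22 − 5.13×2.2 − 5.15×0.39 = 8.72 V.
V_CE = 8.72 V > 0.2 V confirms active-region operation.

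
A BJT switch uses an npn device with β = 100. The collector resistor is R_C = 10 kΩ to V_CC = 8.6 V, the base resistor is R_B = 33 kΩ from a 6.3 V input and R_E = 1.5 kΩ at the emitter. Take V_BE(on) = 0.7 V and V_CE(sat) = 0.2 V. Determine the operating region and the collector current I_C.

saturation; I_C ≈ 0.71 mA

Assume active: I_B = (6.3 − 0.7)/(33 + 101×1.5) = 0.0304 mA, I_C = β·I_B = 3.04 mA.
Then V_CE = 8.6 − 3.04×10 − 3.07×1.5 = -26.4 V < 0.2 V — the active assumption fails.
Re-solve with V_CE = 0.2 V. KCL at the emitter: V_E/R_E = (V_BB−0.7−V_E)/R_B + (V_CC−0.2−V_E)/R_C, giving V_E = 1.27 V.
I_C = (V_CC − 0.2 − V_E)/R_C = (8.4 − 1.27)/10 = 0.713 mA.
Check: I_B = (5.6 − 1.27)/33 = 0.131 mA, and β·I_B = 13.1 mA > I_C, confirming saturation.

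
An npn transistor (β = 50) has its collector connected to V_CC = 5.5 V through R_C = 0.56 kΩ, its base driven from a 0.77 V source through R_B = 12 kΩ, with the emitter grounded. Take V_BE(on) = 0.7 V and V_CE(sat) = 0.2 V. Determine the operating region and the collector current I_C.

active; I_C ≈ 0.29 mA

Assume active. Base-emitter loop: I_B = (V_BB − V_BE)/R_B = (0.77 − 0.7)/12 = 0.00583 mA.
I_C = β·I_B = 50×0.00583 = 0.292 mA.
V_CE = V_CC − I_C·R_C = 5.5 − 0.292×0.56 = 5.34 V > V_CE(sat), so the active-region assumption holds.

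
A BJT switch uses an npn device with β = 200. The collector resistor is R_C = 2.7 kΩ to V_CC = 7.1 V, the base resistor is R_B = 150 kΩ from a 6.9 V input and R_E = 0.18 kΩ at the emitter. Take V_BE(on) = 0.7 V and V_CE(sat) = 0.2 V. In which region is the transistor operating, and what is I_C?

Assume active: I_B = (6.9 − 0.7)/(150 + 201×0.18) = 0.0333 mA, I_C = β·I_B = 6.66 mA.
Then V_CE = 7.1 − 6.66×2.7 − 6.69×0.18 = -12.1 V < 0.2 V — the active assumption fails.
Re-solve with V_CE = 0.2 V. KCL at the emitter: V_E/R_E = (V_BB−0.7−V_E)/R_B + (V_CC−0.2−V_E)/R_C, giving V_E = 0.438 V.
I_C = (V_CC − 0.2 − V_E)/R_C = (6.9 − 0.438)/2.7 = 2.39 mA.
Check: I_B = (6.2 − 0.438)/150 = 0.0384 mA, and β·I_B = 7.68 mA > I_C, confirming saturation.

saturation; I_C ≈ 2.4 mA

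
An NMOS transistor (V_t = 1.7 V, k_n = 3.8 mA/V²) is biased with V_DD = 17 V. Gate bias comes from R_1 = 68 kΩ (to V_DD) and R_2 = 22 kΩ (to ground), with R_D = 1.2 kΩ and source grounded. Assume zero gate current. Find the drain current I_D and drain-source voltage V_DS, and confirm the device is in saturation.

V_G = V_DD·R_2/(R_1+R_2) = 17×22/90 = 4.16 V. With the source grounded, V_GS = V_G = 4.16 V.
Assume saturation: I_D = (k_n/2)(V_GS − V_t)² = (3.8/2)×(4.16 − 1.7)² = 1.9×2.46² = 11.5 mA.
V_DS = V_DD − I_D·R_D = 17 − 11.5×1.2 = 3.25 V.
Saturation requires V_DS ≥ V_GS − V_t = 2.46 V; 3.25 ≥ 2.46 ✓.

I_D ≈ 11 mA, V_DS ≈ 3.3 V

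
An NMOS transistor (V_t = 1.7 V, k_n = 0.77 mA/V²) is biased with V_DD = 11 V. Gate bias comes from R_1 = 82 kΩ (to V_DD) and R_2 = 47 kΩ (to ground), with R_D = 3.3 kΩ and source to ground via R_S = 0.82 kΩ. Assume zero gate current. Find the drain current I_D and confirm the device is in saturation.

I_D ≈ 0.92 mA

V_G = V_DD·R_2/(R_1+R_2) = 11×47/129 = 4.01 V.
Assume saturation: I_D = (k_n/2)(V_GS − V_t)² with V_GS = V_G − I_D·R_S = 4.01 − 0.82·I_D.
Substituting gives 0.259·I_D² − 2.46·I_D + 2.05 = 0, with roots I_D = 0.925 or 8.57 mA.
The root I_D = 8.57 mA gives V_GS = -3.02 V ≤ V_t, so take I_D = 0.925 mA.
Then V_GS = 3.25 V and V_DS = V_DD − I_D(R_D+R_S) = 11 − 0.925×4.12 = 7.19 V.
Saturation requires V_DS ≥ V_GS − V_t = 1.55 V; 7.19 ≥ 1.55 ✓.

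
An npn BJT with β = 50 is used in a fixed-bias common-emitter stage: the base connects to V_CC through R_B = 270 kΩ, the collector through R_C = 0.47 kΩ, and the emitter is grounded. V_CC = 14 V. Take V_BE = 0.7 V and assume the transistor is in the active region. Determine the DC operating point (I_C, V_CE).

I_C ≈ 2.5 mA, V_CE ≈ 13 V

Base loop: V_CC = I_B·R_B + V_BE, so I_B = (14 − 0.7)/270 kΩ = 0.0493 mA.
In the active region I_C = β·I_B = 50 × 0.0493 = 2.46 mA.
Collector loop: V_CE = V_CC − I_C·R_C = 14 − 2.46×0.47 = 12.8 V.
Since V_CE = 12.8 V > V_CE(sat) ≈ 0.2 V, the transistor is in the active region as assumed.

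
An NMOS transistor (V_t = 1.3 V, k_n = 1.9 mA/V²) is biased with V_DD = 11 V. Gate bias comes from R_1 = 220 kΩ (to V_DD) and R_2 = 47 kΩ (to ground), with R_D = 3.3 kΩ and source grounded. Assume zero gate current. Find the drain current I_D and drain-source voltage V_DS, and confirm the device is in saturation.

V_G = V_DD·R_2/(R_1+R_2) = 11×47/267 = 1.94 V. With the source grounded, V_GS = V_G = 1.94 V.
Assume saturation: I_D = (k_n/2)(V_GS − V_t)² = (1.9/2)×(1.94 − 1.3)² = 0.95×0.636² = 0.385 mA.
V_DS = V_DD − I_D·R_D = 11 − 0.385×3.3 = 9.73 V.
Saturation requires V_DS ≥ V_GS − V_t = 0.636 V; 9.73 ≥ 0.636 ✓.

I_D ≈ 0.38 mA, V_DS ≈ 9.7 V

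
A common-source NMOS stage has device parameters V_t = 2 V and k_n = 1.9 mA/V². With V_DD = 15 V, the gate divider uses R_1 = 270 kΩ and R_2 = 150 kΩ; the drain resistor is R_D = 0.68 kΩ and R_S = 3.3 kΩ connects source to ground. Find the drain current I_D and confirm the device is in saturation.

I_D ≈ 0.75 mA

V_G = V_DD·R_2/(R_1+R_2) = 15×150/420 = 5.36 V.
Assume saturation: I_D = (k_n/2)(V_GS − V_t)² with V_GS = V_G − I_D·R_S = 5.36 − 3.3·I_D.
Substituting gives 10.3·I_D² − 22·I_D + 10.7 = 0, with roots I_D = 0.748 or 1.38 mA.
The root I_D = 1.38 mA gives V_GS = 0.793 V ≤ V_t, so take I_D = 0.748 mA.
Then V_GS = 2.89 V and V_DS = V_DD − I_D(R_D+R_S) = 15 − 0.748×3.98 = 12 V.
Saturation requires V_DS ≥ V_GS − V_t = 0.888 V; 12 ≥ 0.888 ✓.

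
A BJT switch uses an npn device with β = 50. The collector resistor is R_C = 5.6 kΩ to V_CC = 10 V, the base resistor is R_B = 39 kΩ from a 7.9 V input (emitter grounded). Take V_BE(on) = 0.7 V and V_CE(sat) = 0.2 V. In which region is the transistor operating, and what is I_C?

saturation; I_C ≈ 1.8 mA

Assume active: I_B = (7.9 − 0.7)/39 = 0.185 mA, giving I_C = β·I_B = 9.23 mA.
But then V_CE = 10 − 9.23×5.6 = -41.7 V < V_CE(sat) = 0.2 V — impossible in the active region.
So the transistor is saturated. With V_CE = 0.2 V, I_C = (V_CC − 0.2)/R_C = 9.8/5.6 = 1.75 mA.
Check: β·I_B = 9.23 mA > I_C = 1.75 mA, confirming saturation.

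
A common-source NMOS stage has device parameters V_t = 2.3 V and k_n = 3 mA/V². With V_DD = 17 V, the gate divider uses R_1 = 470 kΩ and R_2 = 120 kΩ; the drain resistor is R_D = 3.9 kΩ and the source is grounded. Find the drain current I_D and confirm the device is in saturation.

V_G = V_DD·R_2/(R_1+R_2) = 17×120/590 = 3.46 V. With the source grounded, V_GS = V_G = 3.46 V.
Assume saturation: I_D = (k_n/2)(V_GS − V_t)² = (3/2)×(3.46 − 2.3)² = 1.5×1.16² = 2.01 mA.
V_DS = V_DD − I_D·R_D = 17 − 2.01×3.9 = 9.16 V.
Saturation requires V_DS ≥ V_GS − V_t = 1.16 V; 9.16 ≥ 1.16 ✓.

I_D ≈ 2 mA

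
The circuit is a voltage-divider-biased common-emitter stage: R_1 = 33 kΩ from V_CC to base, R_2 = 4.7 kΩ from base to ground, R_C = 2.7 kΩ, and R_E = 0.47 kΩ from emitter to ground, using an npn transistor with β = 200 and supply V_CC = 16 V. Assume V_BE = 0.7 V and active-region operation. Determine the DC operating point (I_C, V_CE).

Thevenize the base divider: V_Th = V_CC·R_2/(R_1+R_2) = 16×4.7/37.7 = 1.99 V, R_Th = R_1‖R_2 = 4.11 kΩ.
Base-emitter loop: V_Th = I_B·R_Th + V_BE + (β+1)I_B·R_E, so I_B = (1.99 − 0.7) / (4.11 + 201×0.47) = 0.0131 mA.
I_C = β·I_B = 200×0.0131 = 2.63 mA, and I_E = (β+1)I_B = 2.64 mA.
V_CE = V_CC − I_C·R_C − I_E·R_E = 16 − 2.63×2.7 − 2.64×0.47 = 7.67 V.
V_CE = 7.67 V > 0.2 V confirms active-region operation.

I_C ≈ 2.6 mA, V_CE ≈ 7.7 V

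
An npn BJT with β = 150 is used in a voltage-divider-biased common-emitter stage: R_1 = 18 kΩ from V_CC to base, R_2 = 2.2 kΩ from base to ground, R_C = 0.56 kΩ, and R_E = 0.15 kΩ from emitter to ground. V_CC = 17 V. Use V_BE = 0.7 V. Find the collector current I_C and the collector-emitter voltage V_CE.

Thevenize the base divider: V_Th = V_CC·R_2/(R_1+R_2) = 17×2.2/20.2 = 1.85 V, R_Th = R_1‖R_2 = 1.96 kΩ.
Base-emitter loop: V_Th = I_B·R_Th + V_BE + (β+1)I_B·R_E, so I_B = (1.85 − 0.7) / (1.96 + 151×0.15) = 0.0468 mA.
I_C = β·I_B = 150×0.0468 = 7.02 mA, and I_E = (β+1)I_B = 7.07 mA.
V_CE = V_CC − I_C·R_C − I_E·R_E = 17 − 7.02×0.56 − 7.07×0.15 = 12 V.
V_CE = 12 V > 0.2 V confirms active-region operation.

I_C ≈ 7 mA, V_CE ≈ 12 V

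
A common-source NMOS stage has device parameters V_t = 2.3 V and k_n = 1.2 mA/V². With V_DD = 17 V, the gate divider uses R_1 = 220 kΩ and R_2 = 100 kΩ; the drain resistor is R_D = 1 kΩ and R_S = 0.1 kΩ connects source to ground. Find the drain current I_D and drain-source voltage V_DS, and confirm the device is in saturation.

V_G = V_DD·R_2/(R_1+R_2) = 17×100/320 = 5.31 V.
Assume saturation: I_D = (k_n/2)(V_GS − V_t)² with V_GS = V_G − I_D·R_S = 5.31 − 0.1·I_D.
Substituting gives 0.006·I_D² − 1.36·I_D + 5.45 = 0, with roots I_D = 4.07 or 223 mA.
The root I_D = 223 mA gives V_GS = -17 V ≤ V_t, so take I_D = 4.07 mA.
Then V_GS = 4.91 V and V_DS = V_DD − I_D(R_D+R_S) = 17 − 4.07×1.1 = 12.5 V.
Saturation requires V_DS ≥ V_GS − V_t = 2.61 V; 12.5 ≥ 2.61 ✓.

I_D ≈ 4.1 mA, V_DS ≈ 13 V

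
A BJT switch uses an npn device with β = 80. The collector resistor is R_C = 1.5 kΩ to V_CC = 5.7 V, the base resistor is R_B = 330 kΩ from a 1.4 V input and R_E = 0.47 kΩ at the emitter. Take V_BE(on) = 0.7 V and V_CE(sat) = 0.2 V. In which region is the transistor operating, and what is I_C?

Assume active. Base-emitter loop: I_B = (V_BB − V_BE)/(R_B + (β+1)R_E) = (1.4 − 0.7)/(330 + 81×0.47) = 0.0019 mA.
I_C = β·I_B = 80×0.0019 = 0.152 mA.
V_CE = V_CC − I_C·R_C − I_E·R_E = 5.7 − 0.152×1.5 − 0.154×0.47 = 5.4 V > V_CE(sat), so the active-region assumption holds.

active; I_C ≈ 0.15 mA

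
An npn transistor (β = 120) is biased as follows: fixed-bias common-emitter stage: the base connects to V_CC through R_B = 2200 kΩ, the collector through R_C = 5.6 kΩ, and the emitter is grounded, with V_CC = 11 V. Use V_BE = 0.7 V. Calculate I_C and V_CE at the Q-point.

I_C ≈ 0.56 mA, V_CE ≈ 7.9 V

Base loop: V_CC = I_B·R_B + V_BE, so I_B = (11 − 0.7)/2200 kΩ = 0.00468 mA.
In the active region I_C = β·I_B = 120 × 0.00468 = 0.562 mA.
Collector loop: V_CE = V_CC − I_C·R_C = 11 − 0.562×5.6 = 7.85 V.
Since V_CE = 7.85 V > V_CE(sat) ≈ 0.2 V, the transistor is in the active region as assumed.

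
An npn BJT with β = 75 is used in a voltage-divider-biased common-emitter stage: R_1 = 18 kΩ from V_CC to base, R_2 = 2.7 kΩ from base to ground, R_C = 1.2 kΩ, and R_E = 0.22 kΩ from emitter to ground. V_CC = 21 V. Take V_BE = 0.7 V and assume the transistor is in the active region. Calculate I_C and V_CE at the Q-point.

Thevenize the base divider: V_Th = V_CC·R_2/(R_1+R_2) = 21×2.7/20.7 = 2.74 V, R_Th = R_1‖R_2 = 2.35 kΩ.
Base-emitter loop: V_Th = I_B·R_Th + V_BE + (β+1)I_B·R_E, so I_B = (2.74 − 0.7) / (2.35 + 76×0.22) = 0.107 mA.
I_C = β·I_B = 75×0.107 = 8.02 mA, and I_E = (β+1)I_B = 8.13 mA.
V_CE = V_CC − I_C·R_C − I_E·R_E = 21 − 8.02×1.2 − 8.13×0.22 = 9.59 V.
V_CE = 9.59 V > 0.2 V confirms active-region operation.

I_C ≈ 8 mA, V_CE ≈ 9.6 V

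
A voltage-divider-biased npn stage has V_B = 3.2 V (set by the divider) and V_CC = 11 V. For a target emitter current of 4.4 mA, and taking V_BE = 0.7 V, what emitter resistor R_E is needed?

R_E ≈ 0.57 kΩ

V_E = V_B − V_BE = 3.2 − 0.7 = 2.5 V.
R_E = V_E / I_E = 2.5 / 4.4 = 0.568 kΩ.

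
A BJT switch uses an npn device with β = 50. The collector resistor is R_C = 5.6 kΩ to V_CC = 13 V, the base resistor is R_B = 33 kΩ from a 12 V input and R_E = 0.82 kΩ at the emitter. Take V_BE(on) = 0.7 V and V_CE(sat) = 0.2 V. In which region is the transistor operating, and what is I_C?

Assume active: I_B = (12 − 0.7)/(33 + 51×0.82) = 0.151 mA, I_C = β·I_B = 7.55 mA.
Then V_CE = 13 − 7.55×5.6 − 7.7×0.82 = -35.6 V < 0.2 V — the active assumption fails.
Re-solve with V_CE = 0.2 V. KCL at the emitter: V_E/R_E = (V_BB−0.7−V_E)/R_B + (V_CC−0.2−V_E)/R_C, giving V_E = 1.84 V.
I_C = (V_CC − 0.2 − V_E)/R_C = (12.8 − 1.84)/5.6 = 1.96 mA.
Check: I_B = (11.3 − 1.84)/33 = 0.287 mA, and β·I_B = 14.3 mA > I_C, confirming saturation.

saturation; I_C ≈ 2 mA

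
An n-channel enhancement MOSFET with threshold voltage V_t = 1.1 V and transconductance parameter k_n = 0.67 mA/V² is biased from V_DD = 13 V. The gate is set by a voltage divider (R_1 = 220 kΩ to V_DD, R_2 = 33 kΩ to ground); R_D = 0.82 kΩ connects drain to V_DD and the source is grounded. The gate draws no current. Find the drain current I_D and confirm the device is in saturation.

V_G = V_DD·R_2/(R_1+R_2) = 13×33/253 = 1.7 V. With the source grounded, V_GS = V_G = 1.7 V.
Assume saturation: I_D = (k_n/2)(V_GS − V_t)² = (0.67/2)×(1.7 − 1.1)² = 0.335×0.596² = 0.119 mA.
V_DS = V_DD − I_D·R_D = 13 − 0.119×0.82 = 12.9 V.
Saturation requires V_DS ≥ V_GS − V_t = 0.596 V; 12.9 ≥ 0.596 ✓.

I_D ≈ 0.12 mA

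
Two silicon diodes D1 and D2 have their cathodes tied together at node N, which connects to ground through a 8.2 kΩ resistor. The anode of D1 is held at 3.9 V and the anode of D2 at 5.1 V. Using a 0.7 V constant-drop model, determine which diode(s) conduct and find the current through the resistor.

Only D2 conducts; I_R ≈ 0.54 mA

Assume both conduct. Then node N would need to be at both 3.9−0.7 = 3.2 V and 5.1−0.7 = 4.4 V, which is impossible.
Assume only D2 conducts: V_N = 5.1 − 0.7 = 4.4 V, so I_R = 4.4/8.2 = 0.537 mA.
Check D1: its anode-to-cathode voltage is 3.9 − 4.4 = -0.5 V < 0.7 V, so it is off. The assumption is consistent.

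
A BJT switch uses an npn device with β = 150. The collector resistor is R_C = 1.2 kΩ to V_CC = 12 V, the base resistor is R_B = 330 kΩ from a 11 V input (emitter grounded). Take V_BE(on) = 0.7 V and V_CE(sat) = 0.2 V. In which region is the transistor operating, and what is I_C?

Assume active. Base-emitter loop: I_B = (V_BB − V_BE)/R_B = (11 − 0.7)/330 = 0.0312 mA.
I_C = β·I_B = 150×0.0312 = 4.68 mA.
V_CE = V_CC − I_C·R_C = 12 − 4.68×1.2 = 6.38 V > V_CE(sat), so the active-region assumption holds.

active; I_C ≈ 4.7 mA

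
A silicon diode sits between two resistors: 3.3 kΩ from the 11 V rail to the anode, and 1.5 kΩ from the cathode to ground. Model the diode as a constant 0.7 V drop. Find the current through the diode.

The two resistors are in series with the diode, so KVL gives 11 = I·3.3 + 0.7 + I·1.5.
I = (11 − 0.7) / (3.3 + 1.5) kΩ = 10.3 / 4.8 = 2.15 mA.

I ≈ 2.1 mA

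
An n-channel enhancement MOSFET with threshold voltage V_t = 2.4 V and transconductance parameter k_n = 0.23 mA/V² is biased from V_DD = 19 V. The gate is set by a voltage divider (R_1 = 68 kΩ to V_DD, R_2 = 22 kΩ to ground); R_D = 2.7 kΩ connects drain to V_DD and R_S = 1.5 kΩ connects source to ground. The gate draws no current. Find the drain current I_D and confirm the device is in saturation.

I_D ≈ 0.34 mA

V_G = V_DD·R_2/(R_1+R_2) = 19×22/90 = 4.64 V.
Assume saturation: I_D = (k_n/2)(V_GS − V_t)² with V_GS = V_G − I_D·R_S = 4.64 − 1.5·I_D.
Substituting gives 0.259·I_D² − 1.77·I_D + 0.579 = 0, with roots I_D = 0.344 or 6.51 mA.
The root I_D = 6.51 mA gives V_GS = -5.13 V ≤ V_t, so take I_D = 0.344 mA.
Then V_GS = 4.13 V and V_DS = V_DD − I_D(R_D+R_S) = 19 − 0.344×4.2 = 17.6 V.
Saturation requires V_DS ≥ V_GS − V_t = 1.73 V; 17.6 ≥ 1.73 ✓.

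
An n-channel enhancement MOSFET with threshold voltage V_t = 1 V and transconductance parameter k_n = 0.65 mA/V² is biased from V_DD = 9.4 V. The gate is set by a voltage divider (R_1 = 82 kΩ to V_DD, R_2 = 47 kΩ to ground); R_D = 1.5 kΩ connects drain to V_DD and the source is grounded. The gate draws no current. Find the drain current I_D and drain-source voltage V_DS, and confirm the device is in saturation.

I_D ≈ 1.9 mA, V_DS ≈ 6.5 V

V_G = V_DD·R_2/(R_1+R_2) = 9.4×47/129 = 3.42 V. With the source grounded, V_GS = V_G = 3.42 V.
Assume saturation: I_D = (k_n/2)(V_GS − V_t)² = (0.65/2)×(3.42 − 1)² = 0.325×2.42² = 1.91 mA.
V_DS = V_DD − I_D·R_D = 9.4 − 1.91×1.5 = 6.53 V.
Saturation requires V_DS ≥ V_GS − V_t = 2.42 V; 6.53 ≥ 2.42 ✓.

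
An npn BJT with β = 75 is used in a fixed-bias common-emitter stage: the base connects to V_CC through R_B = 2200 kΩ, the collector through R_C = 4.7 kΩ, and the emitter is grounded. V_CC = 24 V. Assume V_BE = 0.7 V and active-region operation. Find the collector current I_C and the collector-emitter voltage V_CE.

Base loop: V_CC = I_B·R_B + V_BE, so I_B = (24 − 0.7)/2200 kΩ = 0.0106 mA.
In the active region I_C = β·I_B = 75 × 0.0106 = 0.794 mA.
Collector loop: V_CE = V_CC − I_C·R_C = 24 − 0.794×4.7 = 20.3 V.
Since V_CE = 20.3 V > V_CE(sat) ≈ 0.2 V, the transistor is in the active region as assumed.

I_C ≈ 0.79 mA, V_CE ≈ 20 V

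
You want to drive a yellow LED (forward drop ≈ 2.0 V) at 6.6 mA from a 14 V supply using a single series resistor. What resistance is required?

R ≈ 1.8 kΩ

The resistor drops V_S − V_D = 14 − 2.0 = 12 V at 6.6 mA.
R = 12 V / 6.6 mA = 1.82 kΩ.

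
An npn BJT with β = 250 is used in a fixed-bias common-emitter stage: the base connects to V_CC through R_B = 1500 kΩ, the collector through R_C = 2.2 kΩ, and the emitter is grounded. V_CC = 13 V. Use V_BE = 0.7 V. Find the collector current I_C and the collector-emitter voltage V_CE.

Base loop: V_CC = I_B·R_B + V_BE, so I_B = (13 − 0.7)/1500 kΩ = 0.0082 mA.
In the active region I_C = β·I_B = 250 × 0.0082 = 2.05 mA.
Collector loop: V_CE = V_CC − I_C·R_C = 13 − 2.05×2.2 = 8.49 V.
Since V_CE = 8.49 V > V_CE(sat) ≈ 0.2 V, the transistor is in the active region as assumed.

I_C ≈ 2.1 mA, V_CE ≈ 8.5 V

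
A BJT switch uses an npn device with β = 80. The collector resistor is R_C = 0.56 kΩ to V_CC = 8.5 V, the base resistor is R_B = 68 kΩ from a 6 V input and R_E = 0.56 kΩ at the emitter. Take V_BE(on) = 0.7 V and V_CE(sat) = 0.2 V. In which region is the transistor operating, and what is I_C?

Assume active. Base-emitter loop: I_B = (V_BB − V_BE)/(R_B + (β+1)R_E) = (6 − 0.7)/(68 + 81×0.56) = 0.0468 mA.
I_C = β·I_B = 80×0.0468 = 3.74 mA.
V_CE = V_CC − I_C·R_C − I_E·R_E = 8.5 − 3.74×0.56 − 3.79×0.56 = 4.28 V > V_CE(sat), so the active-region assumption holds.

active; I_C ≈ 3.7 mA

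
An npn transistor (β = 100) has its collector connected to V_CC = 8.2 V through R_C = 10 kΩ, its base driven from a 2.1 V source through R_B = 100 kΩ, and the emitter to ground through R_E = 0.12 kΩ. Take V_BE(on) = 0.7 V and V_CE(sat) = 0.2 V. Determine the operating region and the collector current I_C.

saturation; I_C ≈ 0.79 mA

Assume active: I_B = (2.1 − 0.7)/(100 + 101×0.12) = 0.0125 mA, I_C = β·I_B = 1.25 mA.
Then V_CE = 8.2 − 1.25×10 − 1.26×0.12 = -4.44 V < 0.2 V — the active assumption fails.
Re-solve with V_CE = 0.2 V. KCL at the emitter: V_E/R_E = (V_BB−0.7−V_E)/R_B + (V_CC−0.2−V_E)/R_C, giving V_E = 0.0964 V.
I_C = (V_CC − 0.2 − V_E)/R_C = (8 − 0.0964)/10 = 0.79 mA.
Check: I_B = (1.4 − 0.0964)/100 = 0.013 mA, and β·I_B = 1.3 mA > I_C, confirming saturation.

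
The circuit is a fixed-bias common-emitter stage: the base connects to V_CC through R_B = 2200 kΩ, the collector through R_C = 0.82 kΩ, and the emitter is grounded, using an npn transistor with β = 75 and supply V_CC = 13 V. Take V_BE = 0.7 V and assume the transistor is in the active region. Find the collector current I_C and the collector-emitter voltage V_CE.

Base loop: V_CC = I_B·R_B + V_BE, so I_B = (13 − 0.7)/2200 kΩ = 0.00559 mA.
In the active region I_C = β·I_B = 75 × 0.00559 = 0.419 mA.
Collector loop: V_CE = V_CC − I_C·R_C = 13 − 0.419×0.82 = 12.7 V.
Since V_CE = 12.7 V > V_CE(sat) ≈ 0.2 V, the transistor is in the active region as assumed.

I_C ≈ 0.42 mA, V_CE ≈ 13 V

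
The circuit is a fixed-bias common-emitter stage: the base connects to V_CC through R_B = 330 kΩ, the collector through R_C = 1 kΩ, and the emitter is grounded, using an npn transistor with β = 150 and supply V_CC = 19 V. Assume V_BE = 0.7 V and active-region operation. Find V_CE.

Base loop: V_CC = I_B·R_B + V_BE, so I_B = (19 − 0.7)/330 kΩ = 0.0555 mA.
In the active region I_C = β·I_B = 150 × 0.0555 = 8.32 mA.
Collector loop: V_CE = V_CC − I_C·R_C = 19 − 8.32×1 = 10.7 V.
Since V_CE = 10.7 V > V_CE(sat) ≈ 0.2 V, the transistor is in the active region as assumed.

V_CE ≈ 11 V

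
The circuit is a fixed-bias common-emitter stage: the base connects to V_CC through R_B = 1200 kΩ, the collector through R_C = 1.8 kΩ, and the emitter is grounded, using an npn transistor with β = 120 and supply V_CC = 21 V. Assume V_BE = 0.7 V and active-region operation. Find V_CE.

V_CE ≈ 17 V

Base loop: V_CC = I_B·R_B + V_BE, so I_B = (21 − 0.7)/1200 kΩ = 0.0169 mA.
In the active region I_C = β·I_B = 120 × 0.0169 = 2.03 mA.
Collector loop: V_CE = V_CC − I_C·R_C = 21 − 2.03×1.8 = 17.3 V.
Since V_CE = 17.3 V > V_CE(sat) ≈ 0.2 V, the transistor is in the active region as assumed.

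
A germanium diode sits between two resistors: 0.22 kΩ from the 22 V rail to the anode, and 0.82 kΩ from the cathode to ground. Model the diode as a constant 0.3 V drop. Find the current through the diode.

The two resistors are in series with the diode, so KVL gives 22 = I·0.22 + 0.3 + I·0.82.
I = (22 − 0.3) / (0.22 + 0.82) kΩ = 21.7 / 1.04 = 20.9 mA.

I ≈ 21 mA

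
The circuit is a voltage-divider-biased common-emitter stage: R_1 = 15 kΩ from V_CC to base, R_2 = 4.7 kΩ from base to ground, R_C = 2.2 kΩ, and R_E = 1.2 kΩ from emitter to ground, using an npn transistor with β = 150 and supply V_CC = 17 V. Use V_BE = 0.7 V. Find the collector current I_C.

I_C ≈ 2.7 mA

Thevenize the base divider: V_Th = V_CC·R_2/(R_1+R_2) = 17×4.7/19.7 = 4.06 V, R_Th = R_1‖R_2 = 3.58 kΩ.
Base-emitter loop: V_Th = I_B·R_Th + V_BE + (β+1)I_B·R_E, so I_B = (4.06 − 0.7) / (3.58 + 151×1.2) = 0.0182 mA.
I_C = β·I_B = 150×0.0182 = 2.72 mA, and I_E = (β+1)I_B = 2.74 mA.
V_CE = V_CC − I_C·R_C − I_E·R_E = 17 − 2.72×2.2 − 2.74×1.2 = 7.72 V.
V_CE = 7.72 V > 0.2 V confirms active-region operation.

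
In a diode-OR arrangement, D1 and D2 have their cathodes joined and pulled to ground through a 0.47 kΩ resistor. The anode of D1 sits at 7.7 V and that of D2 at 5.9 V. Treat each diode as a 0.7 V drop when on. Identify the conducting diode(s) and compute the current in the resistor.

Only D1 conducts; I_R ≈ 15 mA

Assume both conduct. Then node N would need to be at both 7.7−0.7 = 7 V and 5.9−0.7 = 5.2 V, which is impossible.
Assume only D1 conducts: V_N = 7.7 − 0.7 = 7 V, so I_R = 7/0.47 = 14.9 mA.
Check D2: its anode-to-cathode voltage is 5.9 − 7 = -1.1 V < 0.7 V, so it is off. The assumption is consistent.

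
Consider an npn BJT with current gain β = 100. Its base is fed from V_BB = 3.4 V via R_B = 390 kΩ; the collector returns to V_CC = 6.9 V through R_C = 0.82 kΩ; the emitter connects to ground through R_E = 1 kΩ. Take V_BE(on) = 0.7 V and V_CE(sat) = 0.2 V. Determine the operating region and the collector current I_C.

active; I_C ≈ 0.55 mA

Assume active. Base-emitter loop: I_B = (V_BB − V_BE)/(R_B + (β+1)R_E) = (3.4 − 0.7)/(390 + 101×1) = 0.0055 mA.
I_C = β·I_B = 100×0.0055 = 0.55 mA.
V_CE = V_CC − I_C·R_C − I_E·R_E = 6.9 − 0.55×0.82 − 0.555×1 = 5.89 V > V_CE(sat), so the active-region assumption holds.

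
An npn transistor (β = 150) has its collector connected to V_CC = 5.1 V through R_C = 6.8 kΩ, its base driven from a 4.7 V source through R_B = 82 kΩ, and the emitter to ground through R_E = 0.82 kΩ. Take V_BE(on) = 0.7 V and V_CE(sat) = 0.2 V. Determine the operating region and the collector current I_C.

saturation; I_C ≈ 0.64 mA

Assume active: I_B = (4.7 − 0.7)/(82 + 151×0.82) = 0.0194 mA, I_C = β·I_B = 2.92 mA.
Then V_CE = 5.1 − 2.92×6.8 − 2.93×0.82 = -17.1 V < 0.2 V — the active assumption fails.
Re-solve with V_CE = 0.2 V. KCL at the emitter: V_E/R_E = (V_BB−0.7−V_E)/R_B + (V_CC−0.2−V_E)/R_C, giving V_E = 0.558 V.
I_C = (V_CC − 0.2 − V_E)/R_C = (4.9 − 0.558)/6.8 = 0.639 mA.
Check: I_B = (4 − 0.558)/82 = 0.042 mA, and β·I_B = 6.3 mA > I_C, confirming saturation.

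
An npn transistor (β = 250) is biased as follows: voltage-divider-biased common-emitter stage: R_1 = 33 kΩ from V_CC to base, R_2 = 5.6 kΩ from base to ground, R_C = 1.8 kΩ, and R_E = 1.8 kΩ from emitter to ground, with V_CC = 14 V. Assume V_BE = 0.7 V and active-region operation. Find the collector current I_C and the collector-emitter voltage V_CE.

I_C ≈ 0.73 mA, V_CE ≈ 11 V

Thevenize the base divider: V_Th = V_CC·R_2/(R_1+R_2) = 14×5.6/38.6 = 2.03 V, R_Th = R_1‖R_2 = 4.79 kΩ.
Base-emitter loop: V_Th = I_B·R_Th + V_BE + (β+1)I_B·R_E, so I_B = (2.03 − 0.7) / (4.79 + 251×1.8) = 0.00292 mA.
I_C = β·I_B = 250×0.00292 = 0.729 mA, and I_E = (β+1)I_B = 0.732 mA.
V_CE = V_CC − I_C·R_C − I_E·R_E = 14 − 0.729×1.8 − 0.732×1.8 = 11.4 V.
V_CE = 11.4 V > 0.2 V confirms active-region operation.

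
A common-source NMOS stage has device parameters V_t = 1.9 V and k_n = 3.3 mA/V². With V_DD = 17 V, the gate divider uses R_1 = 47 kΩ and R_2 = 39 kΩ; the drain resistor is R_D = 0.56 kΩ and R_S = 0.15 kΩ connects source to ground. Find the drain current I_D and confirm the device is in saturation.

V_G = V_DD·R_2/(R_1+R_2) = 17×39/86 = 7.71 V.
Assume saturation: I_D = (k_n/2)(V_GS − V_t)² with V_GS = V_G − I_D·R_S = 7.71 − 0.15·I_D.
Substituting gives 0.0371·I_D² − 3.88·I_D + 55.7 = 0, with roots I_D = 17.2 or 87.2 mA.
The root I_D = 87.2 mA gives V_GS = -5.37 V ≤ V_t, so take I_D = 17.2 mA.
Then V_GS = 5.13 V and V_DS = V_DD − I_D(R_D+R_S) = 17 − 17.2×0.71 = 4.79 V.
Saturation requires V_DS ≥ V_GS − V_t = 3.23 V; 4.79 ≥ 3.23 ✓.

I_D ≈ 17 mA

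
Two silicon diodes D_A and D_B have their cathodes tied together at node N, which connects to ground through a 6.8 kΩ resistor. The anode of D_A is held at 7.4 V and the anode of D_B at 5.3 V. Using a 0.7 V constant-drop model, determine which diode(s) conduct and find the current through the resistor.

Assume both conduct. Then node N would need to be at both 7.4−0.7 = 6.7 V and 5.3−0.7 = 4.6 V, which is impossible.
Assume only D_A conducts: V_N = 7.4 − 0.7 = 6.7 V, so I_R = 6.7/6.8 = 0.985 mA.
Check D_B: its anode-to-cathode voltage is 5.3 − 6.7 = -1.4 V < 0.7 V, so it is off. The assumption is consistent.

Only D_A conducts; I_R ≈ 0.99 mA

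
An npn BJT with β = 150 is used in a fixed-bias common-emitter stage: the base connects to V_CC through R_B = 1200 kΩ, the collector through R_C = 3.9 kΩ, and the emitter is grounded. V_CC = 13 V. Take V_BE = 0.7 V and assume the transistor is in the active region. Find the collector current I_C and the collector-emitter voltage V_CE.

I_C ≈ 1.5 mA, V_CE ≈ 7 V

Base loop: V_CC = I_B·R_B + V_BE, so I_B = (13 − 0.7)/1200 kΩ = 0.0103 mA.
In the active region I_C = β·I_B = 150 × 0.0103 = 1.54 mA.
Collector loop: V_CE = V_CC − I_C·R_C = 13 − 1.54×3.9 = 7 V.
Since V_CE = 7 V > V_CE(sat) ≈ 0.2 V, the transistor is in the active region as assumed.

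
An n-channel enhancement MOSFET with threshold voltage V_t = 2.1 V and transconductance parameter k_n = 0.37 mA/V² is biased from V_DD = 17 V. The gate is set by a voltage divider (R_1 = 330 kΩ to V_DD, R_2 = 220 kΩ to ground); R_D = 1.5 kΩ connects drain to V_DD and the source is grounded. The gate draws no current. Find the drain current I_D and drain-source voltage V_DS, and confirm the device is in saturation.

I_D ≈ 4.1 mA, V_DS ≈ 11 V

V_G = V_DD·R_2/(R_1+R_2) = 17×220/550 = 6.8 V. With the source grounded, V_GS = V_G = 6.8 V.
Assume saturation: I_D = (k_n/2)(V_GS − V_t)² = (0.37/2)×(6.8 − 2.1)² = 0.185×4.7² = 4.09 mA.
V_DS = V_DD − I_D·R_D = 17 − 4.09×1.5 = 10.9 V.
Saturation requires V_DS ≥ V_GS − V_t = 4.7 V; 10.9 ≥ 4.7 ✓.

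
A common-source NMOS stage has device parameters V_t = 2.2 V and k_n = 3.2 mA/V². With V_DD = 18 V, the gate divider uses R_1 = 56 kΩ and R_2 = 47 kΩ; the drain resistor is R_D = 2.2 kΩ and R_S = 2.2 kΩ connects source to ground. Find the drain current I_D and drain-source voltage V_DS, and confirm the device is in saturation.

V_G = V_DD·R_2/(R_1+R_2) = 18×47/103 = 8.21 V.
Assume saturation: I_D = (k_n/2)(V_GS − V_t)² with V_GS = V_G − I_D·R_S = 8.21 − 2.2·I_D.
Substituting gives 7.74·I_D² − 43.3·I_D + 57.9 = 0, with roots I_D = 2.2 or 3.4 mA.
The root I_D = 3.4 mA gives V_GS = 0.743 V ≤ V_t, so take I_D = 2.2 mA.
Then V_GS = 3.37 V and V_DS = V_DD − I_D(R_D+R_S) = 18 − 2.2×4.4 = 8.32 V.
Saturation requires V_DS ≥ V_GS − V_t = 1.17 V; 8.32 ≥ 1.17 ✓.

I_D ≈ 2.2 mA, V_DS ≈ 8.3 V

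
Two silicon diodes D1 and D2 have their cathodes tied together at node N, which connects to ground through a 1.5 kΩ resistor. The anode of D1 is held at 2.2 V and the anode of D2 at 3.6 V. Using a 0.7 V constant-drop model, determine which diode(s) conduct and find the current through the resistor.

Only D2 conducts; I_R ≈ 1.9 mA

Assume both conduct. Then node N would need to be at both 2.2−0.7 = 1.5 V and 3.6−0.7 = 2.9 V, which is impossible.
Assume only D2 conducts: V_N = 3.6 − 0.7 = 2.9 V, so I_R = 2.9/1.5 = 1.93 mA.
Check D1: its anode-to-cathode voltage is 2.2 − 2.9 = -0.7 V < 0.7 V, so it is off. The assumption is consistent.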